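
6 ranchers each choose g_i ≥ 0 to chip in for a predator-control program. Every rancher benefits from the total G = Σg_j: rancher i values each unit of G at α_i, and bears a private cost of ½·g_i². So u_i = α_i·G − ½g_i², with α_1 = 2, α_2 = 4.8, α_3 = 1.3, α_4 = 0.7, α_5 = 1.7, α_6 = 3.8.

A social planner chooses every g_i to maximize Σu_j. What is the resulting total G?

85.8

Planner FOC: ∂(Σu_j)/∂g_i = (Σα_j) − g_i = 0, so g_i^SO = Σα_j = 14.3 for every i; G^SO = 85.8.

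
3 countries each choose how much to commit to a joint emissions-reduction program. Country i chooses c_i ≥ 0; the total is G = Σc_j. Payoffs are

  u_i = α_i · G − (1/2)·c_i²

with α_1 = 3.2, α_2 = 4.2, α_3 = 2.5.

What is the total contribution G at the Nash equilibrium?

9.9

Country i's FOC: ∂u_i/∂c_i = α_i − c_i = 0, so c_i* = α_i.
NE contributions = (3.2, 4.2, 2.5); G = 9.9.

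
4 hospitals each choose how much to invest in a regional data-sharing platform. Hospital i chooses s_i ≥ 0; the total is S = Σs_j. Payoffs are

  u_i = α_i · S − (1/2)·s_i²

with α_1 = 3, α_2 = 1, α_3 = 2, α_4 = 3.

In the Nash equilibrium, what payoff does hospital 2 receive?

8.5

Hospital i's FOC: ∂u_i/∂s_i = α_i − s_i = 0, so s_i* = α_i.
NE contributions = (3, 1, 2, 3); S = 9.
u_2 = α_2·S − ½·(s_2)² = 1·9 − ½·1² = 8.5.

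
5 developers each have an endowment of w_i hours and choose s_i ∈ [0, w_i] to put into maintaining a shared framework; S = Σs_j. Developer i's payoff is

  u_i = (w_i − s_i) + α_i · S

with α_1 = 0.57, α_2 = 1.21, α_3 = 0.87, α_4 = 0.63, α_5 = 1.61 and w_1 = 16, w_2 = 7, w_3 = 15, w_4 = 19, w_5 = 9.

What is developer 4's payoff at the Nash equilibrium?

29.08

∂u_i/∂s_i = α_i − 1, so developer i contributes w_i if α_i > 1, else 0.
α_i > 1 for i ∈ {2, 5}; NE contributions (0, 7, 0, 0, 9), S = 16.
u_4 = (19 − 0) + 0.63·16 = 29.08.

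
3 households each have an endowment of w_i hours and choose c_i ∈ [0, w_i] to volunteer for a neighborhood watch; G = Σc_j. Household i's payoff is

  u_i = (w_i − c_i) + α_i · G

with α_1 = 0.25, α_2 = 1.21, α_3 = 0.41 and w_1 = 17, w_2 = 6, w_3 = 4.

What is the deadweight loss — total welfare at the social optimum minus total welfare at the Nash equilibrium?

∂u_i/∂c_i = α_i − 1, so household i contributes w_i if α_i > 1, else 0.
α_i > 1 for i ∈ {2}; NE contributions (0, 6, 0), G = 6.
W^NE = Σw_i − G^NE + (Σα_i)·G^NE = 27 + 0.87·6 = 32.22.
Planner: ∂(Σu_j)/∂c_i = Σα_j − 1 = 0.87 > 0, so everyone contributes w_i; G^SO = 27, W^SO = 27 + 0.87·27 = 50.49.
Deadweight loss = 18.27.

18.27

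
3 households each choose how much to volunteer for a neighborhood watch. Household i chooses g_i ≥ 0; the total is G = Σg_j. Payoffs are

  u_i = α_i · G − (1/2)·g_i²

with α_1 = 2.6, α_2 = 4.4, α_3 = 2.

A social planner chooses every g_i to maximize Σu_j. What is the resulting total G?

27

Planner FOC: ∂(Σu_j)/∂g_i = (Σα_j) − g_i = 0, so g_i^SO = Σα_j = 9 for every i; G^SO = 27.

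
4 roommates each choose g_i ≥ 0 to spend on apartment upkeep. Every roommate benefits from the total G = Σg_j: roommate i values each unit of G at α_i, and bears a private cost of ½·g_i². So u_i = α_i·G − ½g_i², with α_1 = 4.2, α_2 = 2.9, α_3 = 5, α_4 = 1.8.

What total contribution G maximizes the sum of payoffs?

Planner FOC: ∂(Σu_j)/∂g_i = (Σα_j) − g_i = 0, so g_i^SO = Σα_j = 13.9 for every i; G^SO = 55.6.

55.6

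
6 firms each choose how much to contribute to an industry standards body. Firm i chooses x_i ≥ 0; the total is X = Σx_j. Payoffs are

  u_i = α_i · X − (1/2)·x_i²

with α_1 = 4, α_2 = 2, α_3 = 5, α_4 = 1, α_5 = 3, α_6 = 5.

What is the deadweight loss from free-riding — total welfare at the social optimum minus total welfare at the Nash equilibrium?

Firm i's FOC: ∂u_i/∂x_i = α_i − x_i = 0, so x_i* = α_i.
NE contributions = (4, 2, 5, 1, 3, 5); X = 20.
W^NE = (Σα)·X − ½Σα_i² = 20² − ½·80 = 360.
Planner sets x_i = Σα_j = 20 for every i, so X^SO = 6·20 = 120.
W^SO = (Σα)·X^SO − ½·6·(Σα)² = (6/2)·20² = 1200.
Deadweight loss = W^SO − W^NE = 840.

840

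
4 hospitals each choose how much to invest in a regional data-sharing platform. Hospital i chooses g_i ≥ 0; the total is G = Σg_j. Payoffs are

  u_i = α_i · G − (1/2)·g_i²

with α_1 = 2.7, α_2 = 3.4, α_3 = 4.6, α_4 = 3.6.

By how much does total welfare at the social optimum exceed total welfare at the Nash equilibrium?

Hospital i's FOC: ∂u_i/∂g_i = α_i − g_i = 0, so g_i* = α_i.
NE contributions = (2.7, 3.4, 4.6, 3.6); G = 14.3.
W^NE = (Σα)·G − ½Σα_i² = 14.3² − ½·52.97 = 178.005.
Planner sets g_i = Σα_j = 14.3 for every i, so G^SO = 4·14.3 = 57.2.
W^SO = (Σα)·G^SO − ½·4·(Σα)² = (4/2)·14.3² = 408.98.
Deadweight loss = W^SO − W^NE = 230.975.

230.975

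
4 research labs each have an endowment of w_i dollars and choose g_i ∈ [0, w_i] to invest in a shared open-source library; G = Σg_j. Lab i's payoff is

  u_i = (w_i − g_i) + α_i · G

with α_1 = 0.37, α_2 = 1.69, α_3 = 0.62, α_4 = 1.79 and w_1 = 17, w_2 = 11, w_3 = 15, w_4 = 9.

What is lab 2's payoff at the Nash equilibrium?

∂u_i/∂g_i = α_i − 1, so lab i contributes w_i if α_i > 1, else 0.
α_i > 1 for i ∈ {2, 4}; NE contributions (0, 11, 0, 9), G = 20.
u_2 = (11 − 11) + 1.69·20 = 33.8.

33.8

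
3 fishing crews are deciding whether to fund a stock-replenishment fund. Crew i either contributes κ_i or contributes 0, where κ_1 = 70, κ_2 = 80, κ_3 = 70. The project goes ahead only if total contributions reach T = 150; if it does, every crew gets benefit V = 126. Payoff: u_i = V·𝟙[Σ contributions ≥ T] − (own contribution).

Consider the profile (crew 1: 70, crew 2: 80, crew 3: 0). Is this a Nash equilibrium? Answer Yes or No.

Total = 150 ≥ 150: provided.
Crew 1 (pledges 70, payoff 56): dropping to 0 → total 80, payoff 0. No gain.
Crew 2 (pledges 80, payoff 46): dropping to 0 → total 70, payoff 0. No gain.
Crew 3 (pledges 0, payoff 126): pledging 70 → total 220, payoff 56. No gain.

Yes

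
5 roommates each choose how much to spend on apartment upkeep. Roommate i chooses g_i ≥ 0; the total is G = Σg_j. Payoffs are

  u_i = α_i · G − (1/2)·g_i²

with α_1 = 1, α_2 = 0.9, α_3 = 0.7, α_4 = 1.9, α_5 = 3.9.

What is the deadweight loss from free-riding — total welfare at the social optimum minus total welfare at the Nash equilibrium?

116.4

Roommate i's FOC: ∂u_i/∂g_i = α_i − g_i = 0, so g_i* = α_i.
NE contributions = (1, 0.9, 0.7, 1.9, 3.9); G = 8.4.
W^NE = (Σα)·G − ½Σα_i² = 8.4² − ½·21.12 = 60.
Planner sets g_i = Σα_j = 8.4 for every i, so G^SO = 5·8.4 = 42.
W^SO = (Σα)·G^SO − ½·5·(Σα)² = (5/2)·8.4² = 176.4.
Deadweight loss = W^SO − W^NE = 116.4.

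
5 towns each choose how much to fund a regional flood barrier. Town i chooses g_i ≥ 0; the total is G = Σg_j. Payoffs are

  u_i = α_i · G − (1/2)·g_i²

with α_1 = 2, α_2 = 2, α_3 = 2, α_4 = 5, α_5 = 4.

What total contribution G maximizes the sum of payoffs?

75

Planner FOC: ∂(Σu_j)/∂g_i = (Σα_j) − g_i = 0, so g_i^SO = Σα_j = 15 for every i; G^SO = 75.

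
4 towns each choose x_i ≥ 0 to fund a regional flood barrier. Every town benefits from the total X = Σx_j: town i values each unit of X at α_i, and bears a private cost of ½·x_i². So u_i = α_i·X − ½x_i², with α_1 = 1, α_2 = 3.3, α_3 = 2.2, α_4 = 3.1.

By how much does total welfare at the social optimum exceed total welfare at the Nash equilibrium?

Town i's FOC: ∂u_i/∂x_i = α_i − x_i = 0, so x_i* = α_i.
NE contributions = (1, 3.3, 2.2, 3.1); X = 9.6.
W^NE = (Σα)·X − ½Σα_i² = 9.6² − ½·26.34 = 78.99.
Planner sets x_i = Σα_j = 9.6 for every i, so X^SO = 4·9.6 = 38.4.
W^SO = (Σα)·X^SO − ½·4·(Σα)² = (4/2)·9.6² = 184.32.
Deadweight loss = W^SO − W^NE = 105.33.

105.33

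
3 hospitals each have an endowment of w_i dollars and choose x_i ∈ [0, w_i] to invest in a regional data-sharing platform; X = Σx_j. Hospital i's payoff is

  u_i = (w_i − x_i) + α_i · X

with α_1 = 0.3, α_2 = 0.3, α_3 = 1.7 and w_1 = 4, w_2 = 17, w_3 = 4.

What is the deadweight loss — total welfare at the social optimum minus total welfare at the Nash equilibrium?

27.3

∂u_i/∂x_i = α_i − 1, so hospital i contributes w_i if α_i > 1, else 0.
α_i > 1 for i ∈ {3}; NE contributions (0, 0, 4), X = 4.
W^NE = Σw_i − X^NE + (Σα_i)·X^NE = 25 + 1.3·4 = 30.2.
Planner: ∂(Σu_j)/∂x_i = Σα_j − 1 = 1.3 > 0, so everyone contributes w_i; X^SO = 25, W^SO = 25 + 1.3·25 = 57.5.
Deadweight loss = 27.3.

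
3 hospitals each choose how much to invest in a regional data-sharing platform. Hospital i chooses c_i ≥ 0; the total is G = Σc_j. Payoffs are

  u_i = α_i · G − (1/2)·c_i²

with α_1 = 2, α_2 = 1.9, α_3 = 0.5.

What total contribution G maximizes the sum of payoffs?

Planner FOC: ∂(Σu_j)/∂c_i = (Σα_j) − c_i = 0, so c_i^SO = Σα_j = 4.4 for every i; G^SO = 13.2.

13.2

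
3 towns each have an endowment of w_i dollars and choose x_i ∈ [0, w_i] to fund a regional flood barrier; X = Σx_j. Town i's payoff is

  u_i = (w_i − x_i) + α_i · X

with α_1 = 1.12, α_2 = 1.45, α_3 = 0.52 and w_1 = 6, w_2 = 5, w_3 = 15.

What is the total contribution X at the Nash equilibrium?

11

∂u_i/∂x_i = α_i − 1, so town i contributes w_i if α_i > 1, else 0.
α_i > 1 for i ∈ {1, 2}; NE contributions (6, 5, 0), X = 11.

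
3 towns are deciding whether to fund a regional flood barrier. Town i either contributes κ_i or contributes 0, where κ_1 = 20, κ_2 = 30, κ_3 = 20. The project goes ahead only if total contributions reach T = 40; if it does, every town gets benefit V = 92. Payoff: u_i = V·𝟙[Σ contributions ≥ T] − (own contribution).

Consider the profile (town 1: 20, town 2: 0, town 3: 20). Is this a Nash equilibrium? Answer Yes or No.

Yes

Total = 40 ≥ 40: provided.
Town 1 (pledges 20, payoff 72): dropping to 0 → total 20, payoff 0. No gain.
Town 2 (pledges 0, payoff 92): pledging 30 → total 70, payoff 62. No gain.
Town 3 (pledges 20, payoff 72): dropping to 0 → total 20, payoff 0. No gain.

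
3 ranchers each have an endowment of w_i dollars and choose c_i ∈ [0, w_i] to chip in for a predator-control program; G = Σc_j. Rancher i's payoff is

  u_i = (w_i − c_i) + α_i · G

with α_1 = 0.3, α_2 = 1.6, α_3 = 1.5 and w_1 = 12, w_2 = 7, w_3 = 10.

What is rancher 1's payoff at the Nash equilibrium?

17.1

∂u_i/∂c_i = α_i − 1, so rancher i contributes w_i if α_i > 1, else 0.
α_i > 1 for i ∈ {2, 3}; NE contributions (0, 7, 10), G = 17.
u_1 = (12 − 0) + 0.3·17 = 17.1.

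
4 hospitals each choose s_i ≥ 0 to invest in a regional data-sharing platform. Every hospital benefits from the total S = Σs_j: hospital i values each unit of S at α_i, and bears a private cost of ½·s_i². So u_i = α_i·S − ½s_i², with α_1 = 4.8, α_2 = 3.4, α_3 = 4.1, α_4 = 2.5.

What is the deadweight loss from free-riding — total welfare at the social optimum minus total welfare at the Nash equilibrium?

Hospital i's FOC: ∂u_i/∂s_i = α_i − s_i = 0, so s_i* = α_i.
NE contributions = (4.8, 3.4, 4.1, 2.5); S = 14.8.
W^NE = (Σα)·S − ½Σα_i² = 14.8² − ½·57.66 = 190.21.
Planner sets s_i = Σα_j = 14.8 for every i, so S^SO = 4·14.8 = 59.2.
W^SO = (Σα)·S^SO − ½·4·(Σα)² = (4/2)·14.8² = 438.08.
Deadweight loss = W^SO − W^NE = 247.87.

247.87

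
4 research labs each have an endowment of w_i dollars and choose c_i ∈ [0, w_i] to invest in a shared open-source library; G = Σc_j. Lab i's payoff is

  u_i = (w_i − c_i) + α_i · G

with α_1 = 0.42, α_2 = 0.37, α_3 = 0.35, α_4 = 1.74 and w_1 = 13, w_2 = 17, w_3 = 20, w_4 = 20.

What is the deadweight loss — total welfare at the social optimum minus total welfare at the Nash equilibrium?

∂u_i/∂c_i = α_i − 1, so lab i contributes w_i if α_i > 1, else 0.
α_i > 1 for i ∈ {4}; NE contributions (0, 0, 0, 20), G = 20.
W^NE = Σw_i − G^NE + (Σα_i)·G^NE = 70 + 1.88·20 = 107.6.
Planner: ∂(Σu_j)/∂c_i = Σα_j − 1 = 1.88 > 0, so everyone contributes w_i; G^SO = 70, W^SO = 70 + 1.88·70 = 201.6.
Deadweight loss = 94.

94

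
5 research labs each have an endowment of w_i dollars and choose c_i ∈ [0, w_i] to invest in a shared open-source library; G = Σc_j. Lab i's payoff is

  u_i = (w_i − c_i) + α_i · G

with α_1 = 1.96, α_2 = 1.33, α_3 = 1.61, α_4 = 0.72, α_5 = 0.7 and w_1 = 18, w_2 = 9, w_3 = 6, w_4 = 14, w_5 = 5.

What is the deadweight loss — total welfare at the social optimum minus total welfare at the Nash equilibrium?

101.08

∂u_i/∂c_i = α_i − 1, so lab i contributes w_i if α_i > 1, else 0.
α_i > 1 for i ∈ {1, 2, 3}; NE contributions (18, 9, 6, 0, 0), G = 33.
W^NE = Σw_i − G^NE + (Σα_i)·G^NE = 52 + 5.32·33 = 227.56.
Planner: ∂(Σu_j)/∂c_i = Σα_j − 1 = 5.32 > 0, so everyone contributes w_i; G^SO = 52, W^SO = 52 + 5.32·52 = 328.64.
Deadweight loss = 101.08.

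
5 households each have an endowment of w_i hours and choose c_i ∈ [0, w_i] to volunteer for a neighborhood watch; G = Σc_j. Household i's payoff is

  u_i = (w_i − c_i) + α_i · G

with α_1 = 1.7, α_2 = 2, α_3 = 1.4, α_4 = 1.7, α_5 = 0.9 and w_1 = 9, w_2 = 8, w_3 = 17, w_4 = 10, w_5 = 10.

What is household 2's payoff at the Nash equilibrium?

88

∂u_i/∂c_i = α_i − 1, so household i contributes w_i if α_i > 1, else 0.
α_i > 1 for i ∈ {1, 2, 3, 4}; NE contributions (9, 8, 17, 10, 0), G = 44.
u_2 = (8 − 8) + 2·44 = 88.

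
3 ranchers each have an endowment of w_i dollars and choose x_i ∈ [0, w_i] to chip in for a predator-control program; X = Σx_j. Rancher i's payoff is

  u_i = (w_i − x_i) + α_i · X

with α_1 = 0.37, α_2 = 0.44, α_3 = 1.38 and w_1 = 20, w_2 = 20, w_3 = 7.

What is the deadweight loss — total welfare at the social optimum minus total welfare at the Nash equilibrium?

47.6

∂u_i/∂x_i = α_i − 1, so rancher i contributes w_i if α_i > 1, else 0.
α_i > 1 for i ∈ {3}; NE contributions (0, 0, 7), X = 7.
W^NE = Σw_i − X^NE + (Σα_i)·X^NE = 47 + 1.19·7 = 55.33.
Planner: ∂(Σu_j)/∂x_i = Σα_j − 1 = 1.19 > 0, so everyone contributes w_i; X^SO = 47, W^SO = 47 + 1.19·47 = 102.93.
Deadweight loss = 47.6.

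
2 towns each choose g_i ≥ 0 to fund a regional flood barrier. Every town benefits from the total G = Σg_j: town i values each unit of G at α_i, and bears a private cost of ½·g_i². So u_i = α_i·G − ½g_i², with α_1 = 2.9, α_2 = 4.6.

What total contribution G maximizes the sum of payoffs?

15

Planner FOC: ∂(Σu_j)/∂g_i = (Σα_j) − g_i = 0, so g_i^SO = Σα_j = 7.5 for every i; G^SO = 15.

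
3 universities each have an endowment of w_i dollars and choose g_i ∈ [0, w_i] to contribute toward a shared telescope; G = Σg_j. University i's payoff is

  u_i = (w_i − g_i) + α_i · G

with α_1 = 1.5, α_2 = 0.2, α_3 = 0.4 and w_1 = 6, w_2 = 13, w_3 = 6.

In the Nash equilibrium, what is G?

∂u_i/∂g_i = α_i − 1, so university i contributes w_i if α_i > 1, else 0.
α_i > 1 for i ∈ {1}; NE contributions (6, 0, 0), G = 6.

6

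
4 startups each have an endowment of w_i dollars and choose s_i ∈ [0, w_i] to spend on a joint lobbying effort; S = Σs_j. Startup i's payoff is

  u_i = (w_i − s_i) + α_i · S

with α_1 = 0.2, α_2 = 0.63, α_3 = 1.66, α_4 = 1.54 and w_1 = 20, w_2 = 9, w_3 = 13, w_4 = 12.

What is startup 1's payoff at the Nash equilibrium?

∂u_i/∂s_i = α_i − 1, so startup i contributes w_i if α_i > 1, else 0.
α_i > 1 for i ∈ {3, 4}; NE contributions (0, 0, 13, 12), S = 25.
u_1 = (20 − 0) + 0.2·25 = 25.

25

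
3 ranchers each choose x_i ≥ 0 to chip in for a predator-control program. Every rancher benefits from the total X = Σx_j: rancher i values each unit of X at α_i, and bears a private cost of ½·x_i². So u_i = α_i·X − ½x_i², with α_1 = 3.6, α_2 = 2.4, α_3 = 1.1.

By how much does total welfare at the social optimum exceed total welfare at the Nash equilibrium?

35.17

Rancher i's FOC: ∂u_i/∂x_i = α_i − x_i = 0, so x_i* = α_i.
NE contributions = (3.6, 2.4, 1.1); X = 7.1.
W^NE = (Σα)·X − ½Σα_i² = 7.1² − ½·19.93 = 40.445.
Planner sets x_i = Σα_j = 7.1 for every i, so X^SO = 3·7.1 = 21.3.
W^SO = (Σα)·X^SO − ½·3·(Σα)² = (3/2)·7.1² = 75.615.
Deadweight loss = W^SO − W^NE = 35.17.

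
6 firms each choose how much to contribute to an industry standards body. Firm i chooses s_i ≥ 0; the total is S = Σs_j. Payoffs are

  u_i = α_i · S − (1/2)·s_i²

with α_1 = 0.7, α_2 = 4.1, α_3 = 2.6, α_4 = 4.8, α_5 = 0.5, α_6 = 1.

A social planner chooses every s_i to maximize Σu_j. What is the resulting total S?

Planner FOC: ∂(Σu_j)/∂s_i = (Σα_j) − s_i = 0, so s_i^SO = Σα_j = 13.7 for every i; S^SO = 82.2.

82.2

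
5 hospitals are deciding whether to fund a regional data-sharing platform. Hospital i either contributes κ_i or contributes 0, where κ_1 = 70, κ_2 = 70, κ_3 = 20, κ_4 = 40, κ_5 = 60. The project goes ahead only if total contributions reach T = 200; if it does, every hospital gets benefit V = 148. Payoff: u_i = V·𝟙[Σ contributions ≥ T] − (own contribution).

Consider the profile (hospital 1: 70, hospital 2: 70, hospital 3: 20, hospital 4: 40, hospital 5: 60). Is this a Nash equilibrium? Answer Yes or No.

No

Total = 260 ≥ 200: provided.
Hospital 1 (pledges 70, payoff 78): dropping to 0 → total 190, payoff 0. No gain.
Hospital 2 (pledges 70, payoff 78): dropping to 0 → total 190, payoff 0. No gain.
Hospital 3 (pledges 20, payoff 128): dropping to 0 → total 240, payoff 148. Profitable deviation.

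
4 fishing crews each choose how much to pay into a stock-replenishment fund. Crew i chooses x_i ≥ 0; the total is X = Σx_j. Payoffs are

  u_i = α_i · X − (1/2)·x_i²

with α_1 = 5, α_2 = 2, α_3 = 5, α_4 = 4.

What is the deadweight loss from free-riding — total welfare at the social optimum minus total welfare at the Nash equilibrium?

Crew i's FOC: ∂u_i/∂x_i = α_i − x_i = 0, so x_i* = α_i.
NE contributions = (5, 2, 5, 4); X = 16.
W^NE = (Σα)·X − ½Σα_i² = 16² − ½·70 = 221.
Planner sets x_i = Σα_j = 16 for every i, so X^SO = 4·16 = 64.
W^SO = (Σα)·X^SO − ½·4·(Σα)² = (4/2)·16² = 512.
Deadweight loss = W^SO − W^NE = 291.

291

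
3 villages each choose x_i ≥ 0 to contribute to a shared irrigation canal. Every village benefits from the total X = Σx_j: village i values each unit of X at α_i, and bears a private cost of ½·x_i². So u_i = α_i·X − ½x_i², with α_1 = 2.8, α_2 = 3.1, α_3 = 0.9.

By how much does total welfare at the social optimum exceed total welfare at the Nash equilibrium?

32.25

Village i's FOC: ∂u_i/∂x_i = α_i − x_i = 0, so x_i* = α_i.
NE contributions = (2.8, 3.1, 0.9); X = 6.8.
W^NE = (Σα)·X − ½Σα_i² = 6.8² − ½·18.26 = 37.11.
Planner sets x_i = Σα_j = 6.8 for every i, so X^SO = 3·6.8 = 20.4.
W^SO = (Σα)·X^SO − ½·3·(Σα)² = (3/2)·6.8² = 69.36.
Deadweight loss = W^SO − W^NE = 32.25.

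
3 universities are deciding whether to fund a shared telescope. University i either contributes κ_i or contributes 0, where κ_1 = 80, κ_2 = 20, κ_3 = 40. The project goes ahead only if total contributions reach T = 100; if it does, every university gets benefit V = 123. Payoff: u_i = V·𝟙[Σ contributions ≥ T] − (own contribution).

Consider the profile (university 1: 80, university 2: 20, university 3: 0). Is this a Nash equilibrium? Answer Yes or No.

Total = 100 ≥ 100: provided.
University 1 (pledges 80, payoff 43): dropping to 0 → total 20, payoff 0. No gain.
University 2 (pledges 20, payoff 103): dropping to 0 → total 80, payoff 0. No gain.
University 3 (pledges 0, payoff 123): pledging 40 → total 140, payoff 83. No gain.

Yes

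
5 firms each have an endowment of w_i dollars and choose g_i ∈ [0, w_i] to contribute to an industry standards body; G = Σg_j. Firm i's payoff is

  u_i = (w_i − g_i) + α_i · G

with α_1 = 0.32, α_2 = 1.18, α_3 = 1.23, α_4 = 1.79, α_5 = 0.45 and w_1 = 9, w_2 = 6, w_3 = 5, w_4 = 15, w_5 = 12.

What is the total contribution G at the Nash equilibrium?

26

∂u_i/∂g_i = α_i − 1, so firm i contributes w_i if α_i > 1, else 0.
α_i > 1 for i ∈ {2, 3, 4}; NE contributions (0, 6, 5, 15, 0), G = 26.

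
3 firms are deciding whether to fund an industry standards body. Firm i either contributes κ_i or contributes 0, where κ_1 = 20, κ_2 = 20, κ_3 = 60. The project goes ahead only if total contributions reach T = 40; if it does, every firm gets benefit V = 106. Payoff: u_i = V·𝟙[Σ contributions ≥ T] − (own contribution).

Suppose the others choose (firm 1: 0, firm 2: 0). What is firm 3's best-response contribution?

60

Others' total = 0. Contributing 60 brings total to 60 ≥ 40: gain V − κ_3 = 46.
Best response: 60.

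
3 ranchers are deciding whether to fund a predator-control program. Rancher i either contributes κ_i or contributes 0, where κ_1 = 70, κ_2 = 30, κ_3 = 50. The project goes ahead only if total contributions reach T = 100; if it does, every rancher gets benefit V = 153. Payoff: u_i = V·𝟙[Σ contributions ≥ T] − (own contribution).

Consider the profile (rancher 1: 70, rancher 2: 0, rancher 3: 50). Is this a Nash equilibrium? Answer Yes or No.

Yes

Total = 120 ≥ 100: provided.
Rancher 1 (pledges 70, payoff 83): dropping to 0 → total 50, payoff 0. No gain.
Rancher 2 (pledges 0, payoff 153): pledging 30 → total 150, payoff 123. No gain.
Rancher 3 (pledges 50, payoff 103): dropping to 0 → total 70, payoff 0. No gain.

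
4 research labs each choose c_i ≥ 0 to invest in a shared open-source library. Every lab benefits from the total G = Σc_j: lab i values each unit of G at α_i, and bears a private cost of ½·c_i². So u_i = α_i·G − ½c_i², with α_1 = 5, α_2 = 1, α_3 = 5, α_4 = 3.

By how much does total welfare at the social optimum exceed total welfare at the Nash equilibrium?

226

Lab i's FOC: ∂u_i/∂c_i = α_i − c_i = 0, so c_i* = α_i.
NE contributions = (5, 1, 5, 3); G = 14.
W^NE = (Σα)·G − ½Σα_i² = 14² − ½·60 = 166.
Planner sets c_i = Σα_j = 14 for every i, so G^SO = 4·14 = 56.
W^SO = (Σα)·G^SO − ½·4·(Σα)² = (4/2)·14² = 392.
Deadweight loss = W^SO − W^NE = 226.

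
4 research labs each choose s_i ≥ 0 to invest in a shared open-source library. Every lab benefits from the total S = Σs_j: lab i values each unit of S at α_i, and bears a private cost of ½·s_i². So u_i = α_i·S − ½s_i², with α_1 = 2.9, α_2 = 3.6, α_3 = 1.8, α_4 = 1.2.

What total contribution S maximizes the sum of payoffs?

Planner FOC: ∂(Σu_j)/∂s_i = (Σα_j) − s_i = 0, so s_i^SO = Σα_j = 9.5 for every i; S^SO = 38.

38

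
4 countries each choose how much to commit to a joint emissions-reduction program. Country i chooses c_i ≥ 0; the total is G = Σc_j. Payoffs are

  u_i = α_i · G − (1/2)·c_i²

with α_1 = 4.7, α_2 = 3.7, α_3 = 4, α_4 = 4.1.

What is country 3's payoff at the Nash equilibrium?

58

Country i's FOC: ∂u_i/∂c_i = α_i − c_i = 0, so c_i* = α_i.
NE contributions = (4.7, 3.7, 4, 4.1); G = 16.5.
u_3 = α_3·G − ½·(c_3)² = 4·16.5 − ½·4² = 58.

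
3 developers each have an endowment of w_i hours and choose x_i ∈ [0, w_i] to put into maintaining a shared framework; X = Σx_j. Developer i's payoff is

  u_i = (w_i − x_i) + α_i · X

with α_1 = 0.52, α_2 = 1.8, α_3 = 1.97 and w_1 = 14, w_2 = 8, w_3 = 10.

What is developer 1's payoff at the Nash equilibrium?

∂u_i/∂x_i = α_i − 1, so developer i contributes w_i if α_i > 1, else 0.
α_i > 1 for i ∈ {2, 3}; NE contributions (0, 8, 10), X = 18.
u_1 = (14 − 0) + 0.52·18 = 23.36.

23.36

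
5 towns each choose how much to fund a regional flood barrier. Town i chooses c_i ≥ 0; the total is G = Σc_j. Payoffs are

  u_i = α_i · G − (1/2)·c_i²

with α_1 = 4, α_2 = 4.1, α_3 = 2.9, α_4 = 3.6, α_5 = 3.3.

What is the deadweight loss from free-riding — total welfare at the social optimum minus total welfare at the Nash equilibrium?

513.15

Town i's FOC: ∂u_i/∂c_i = α_i − c_i = 0, so c_i* = α_i.
NE contributions = (4, 4.1, 2.9, 3.6, 3.3); G = 17.9.
W^NE = (Σα)·G − ½Σα_i² = 17.9² − ½·65.07 = 287.875.
Planner sets c_i = Σα_j = 17.9 for every i, so G^SO = 5·17.9 = 89.5.
W^SO = (Σα)·G^SO − ½·5·(Σα)² = (5/2)·17.9² = 801.025.
Deadweight loss = W^SO − W^NE = 513.15.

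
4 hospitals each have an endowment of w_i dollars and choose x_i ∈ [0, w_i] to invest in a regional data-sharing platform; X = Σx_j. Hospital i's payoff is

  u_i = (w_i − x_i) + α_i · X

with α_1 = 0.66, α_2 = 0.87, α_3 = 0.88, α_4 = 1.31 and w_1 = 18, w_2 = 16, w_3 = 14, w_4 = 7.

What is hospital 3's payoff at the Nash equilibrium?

∂u_i/∂x_i = α_i − 1, so hospital i contributes w_i if α_i > 1, else 0.
α_i > 1 for i ∈ {4}; NE contributions (0, 0, 0, 7), X = 7.
u_3 = (14 − 0) + 0.88·7 = 20.16.

20.16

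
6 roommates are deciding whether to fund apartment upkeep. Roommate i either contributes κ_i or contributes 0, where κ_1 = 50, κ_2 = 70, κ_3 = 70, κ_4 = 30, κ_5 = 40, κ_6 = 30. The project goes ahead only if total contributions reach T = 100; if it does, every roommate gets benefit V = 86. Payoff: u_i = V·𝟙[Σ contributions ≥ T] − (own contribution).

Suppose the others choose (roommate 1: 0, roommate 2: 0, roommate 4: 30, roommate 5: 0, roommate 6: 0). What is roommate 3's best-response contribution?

70

Others' total = 30. Contributing 70 brings total to 100 ≥ 100: gain V − κ_3 = 16.
Best response: 70.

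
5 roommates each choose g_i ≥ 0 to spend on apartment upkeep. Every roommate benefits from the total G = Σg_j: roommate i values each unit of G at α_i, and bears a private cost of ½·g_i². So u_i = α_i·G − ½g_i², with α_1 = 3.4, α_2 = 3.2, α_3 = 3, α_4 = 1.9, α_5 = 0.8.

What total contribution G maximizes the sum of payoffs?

61.5

Planner FOC: ∂(Σu_j)/∂g_i = (Σα_j) − g_i = 0, so g_i^SO = Σα_j = 12.3 for every i; G^SO = 61.5.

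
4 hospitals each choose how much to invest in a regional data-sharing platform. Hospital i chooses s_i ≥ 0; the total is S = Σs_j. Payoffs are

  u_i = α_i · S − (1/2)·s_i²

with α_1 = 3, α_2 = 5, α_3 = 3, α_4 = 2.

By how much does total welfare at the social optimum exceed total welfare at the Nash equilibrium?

192.5

Hospital i's FOC: ∂u_i/∂s_i = α_i − s_i = 0, so s_i* = α_i.
NE contributions = (3, 5, 3, 2); S = 13.
W^NE = (Σα)·S − ½Σα_i² = 13² − ½·47 = 145.5.
Planner sets s_i = Σα_j = 13 for every i, so S^SO = 4·13 = 52.
W^SO = (Σα)·S^SO − ½·4·(Σα)² = (4/2)·13² = 338.
Deadweight loss = W^SO − W^NE = 192.5.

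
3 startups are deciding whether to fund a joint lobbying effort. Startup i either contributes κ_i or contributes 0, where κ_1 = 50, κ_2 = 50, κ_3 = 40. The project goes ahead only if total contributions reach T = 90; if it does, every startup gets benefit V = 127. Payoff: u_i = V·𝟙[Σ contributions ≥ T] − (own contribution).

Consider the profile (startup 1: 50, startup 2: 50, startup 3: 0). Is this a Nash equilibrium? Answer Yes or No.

Total = 100 ≥ 90: provided.
Startup 1 (pledges 50, payoff 77): dropping to 0 → total 50, payoff 0. No gain.
Startup 2 (pledges 50, payoff 77): dropping to 0 → total 50, payoff 0. No gain.
Startup 3 (pledges 0, payoff 127): pledging 40 → total 140, payoff 87. No gain.

Yes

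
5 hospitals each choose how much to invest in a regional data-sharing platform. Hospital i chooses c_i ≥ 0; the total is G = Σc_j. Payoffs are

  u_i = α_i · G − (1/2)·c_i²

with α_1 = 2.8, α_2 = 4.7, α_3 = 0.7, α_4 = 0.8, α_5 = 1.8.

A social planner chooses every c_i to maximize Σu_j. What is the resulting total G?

54

Planner FOC: ∂(Σu_j)/∂c_i = (Σα_j) − c_i = 0, so c_i^SO = Σα_j = 10.8 for every i; G^SO = 54.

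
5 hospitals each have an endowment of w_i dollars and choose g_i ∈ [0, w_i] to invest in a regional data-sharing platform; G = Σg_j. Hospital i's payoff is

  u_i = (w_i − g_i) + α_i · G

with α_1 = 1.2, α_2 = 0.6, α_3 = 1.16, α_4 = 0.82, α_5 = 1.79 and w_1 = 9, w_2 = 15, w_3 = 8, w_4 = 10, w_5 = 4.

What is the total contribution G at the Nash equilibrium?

21

∂u_i/∂g_i = α_i − 1, so hospital i contributes w_i if α_i > 1, else 0.
α_i > 1 for i ∈ {1, 3, 5}; NE contributions (9, 0, 8, 0, 4), G = 21.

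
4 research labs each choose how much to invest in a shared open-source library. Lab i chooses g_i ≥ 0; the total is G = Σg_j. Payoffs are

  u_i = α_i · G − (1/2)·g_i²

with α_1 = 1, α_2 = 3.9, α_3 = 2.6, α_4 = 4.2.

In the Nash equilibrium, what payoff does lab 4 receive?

40.32

Lab i's FOC: ∂u_i/∂g_i = α_i − g_i = 0, so g_i* = α_i.
NE contributions = (1, 3.9, 2.6, 4.2); G = 11.7.
u_4 = α_4·G − ½·(g_4)² = 4.2·11.7 − ½·4.2² = 40.32.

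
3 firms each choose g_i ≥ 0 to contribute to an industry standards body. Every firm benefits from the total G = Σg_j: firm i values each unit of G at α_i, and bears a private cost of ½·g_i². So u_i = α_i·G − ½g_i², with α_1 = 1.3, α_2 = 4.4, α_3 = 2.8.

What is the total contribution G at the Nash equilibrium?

8.5

Firm i's FOC: ∂u_i/∂g_i = α_i − g_i = 0, so g_i* = α_i.
NE contributions = (1.3, 4.4, 2.8); G = 8.5.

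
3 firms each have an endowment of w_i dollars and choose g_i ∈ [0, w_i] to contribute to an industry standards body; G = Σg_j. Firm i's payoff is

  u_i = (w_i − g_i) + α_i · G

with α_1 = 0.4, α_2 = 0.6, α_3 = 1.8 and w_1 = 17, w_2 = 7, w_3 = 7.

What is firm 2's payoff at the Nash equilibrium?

∂u_i/∂g_i = α_i − 1, so firm i contributes w_i if α_i > 1, else 0.
α_i > 1 for i ∈ {3}; NE contributions (0, 0, 7), G = 7.
u_2 = (7 − 0) + 0.6·7 = 11.2.

11.2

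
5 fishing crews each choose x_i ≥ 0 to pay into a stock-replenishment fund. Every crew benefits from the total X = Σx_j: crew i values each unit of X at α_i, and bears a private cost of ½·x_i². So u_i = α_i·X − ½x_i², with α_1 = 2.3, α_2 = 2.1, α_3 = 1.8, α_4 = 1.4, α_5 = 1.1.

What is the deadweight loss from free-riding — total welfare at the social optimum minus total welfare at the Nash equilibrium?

121.59

Crew i's FOC: ∂u_i/∂x_i = α_i − x_i = 0, so x_i* = α_i.
NE contributions = (2.3, 2.1, 1.8, 1.4, 1.1); X = 8.7.
W^NE = (Σα)·X − ½Σα_i² = 8.7² − ½·16.11 = 67.635.
Planner sets x_i = Σα_j = 8.7 for every i, so X^SO = 5·8.7 = 43.5.
W^SO = (Σα)·X^SO − ½·5·(Σα)² = (5/2)·8.7² = 189.225.
Deadweight loss = W^SO − W^NE = 121.59.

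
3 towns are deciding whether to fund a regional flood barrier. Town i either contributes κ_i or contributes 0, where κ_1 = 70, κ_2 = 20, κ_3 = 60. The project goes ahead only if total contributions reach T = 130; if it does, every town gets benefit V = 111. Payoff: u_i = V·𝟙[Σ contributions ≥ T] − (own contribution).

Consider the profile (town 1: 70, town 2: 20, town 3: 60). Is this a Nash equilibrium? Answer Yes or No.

No

Total = 150 ≥ 130: provided.
Town 1 (pledges 70, payoff 41): dropping to 0 → total 80, payoff 0. No gain.
Town 2 (pledges 20, payoff 91): dropping to 0 → total 130, payoff 111. Profitable deviation.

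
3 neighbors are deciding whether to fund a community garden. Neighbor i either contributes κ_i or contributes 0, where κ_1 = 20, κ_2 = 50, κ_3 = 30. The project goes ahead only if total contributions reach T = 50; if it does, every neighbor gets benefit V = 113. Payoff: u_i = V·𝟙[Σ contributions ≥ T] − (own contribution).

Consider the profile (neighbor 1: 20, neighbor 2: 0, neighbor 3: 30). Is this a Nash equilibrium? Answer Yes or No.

Yes

Total = 50 ≥ 50: provided.
Neighbor 1 (pledges 20, payoff 93): dropping to 0 → total 30, payoff 0. No gain.
Neighbor 2 (pledges 0, payoff 113): pledging 50 → total 100, payoff 63. No gain.
Neighbor 3 (pledges 30, payoff 83): dropping to 0 → total 20, payoff 0. No gain.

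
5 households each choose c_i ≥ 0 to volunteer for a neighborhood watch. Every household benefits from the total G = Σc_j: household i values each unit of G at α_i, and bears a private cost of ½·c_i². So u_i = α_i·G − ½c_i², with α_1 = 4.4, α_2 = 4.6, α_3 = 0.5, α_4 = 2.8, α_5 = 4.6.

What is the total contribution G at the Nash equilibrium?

Household i's FOC: ∂u_i/∂c_i = α_i − c_i = 0, so c_i* = α_i.
NE contributions = (4.4, 4.6, 0.5, 2.8, 4.6); G = 16.9.

16.9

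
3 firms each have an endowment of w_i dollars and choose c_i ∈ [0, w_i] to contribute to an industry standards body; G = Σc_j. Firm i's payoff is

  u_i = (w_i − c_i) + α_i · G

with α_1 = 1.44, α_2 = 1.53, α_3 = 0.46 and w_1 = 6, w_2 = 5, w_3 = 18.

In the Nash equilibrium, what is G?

∂u_i/∂c_i = α_i − 1, so firm i contributes w_i if α_i > 1, else 0.
α_i > 1 for i ∈ {1, 2}; NE contributions (6, 5, 0), G = 11.

11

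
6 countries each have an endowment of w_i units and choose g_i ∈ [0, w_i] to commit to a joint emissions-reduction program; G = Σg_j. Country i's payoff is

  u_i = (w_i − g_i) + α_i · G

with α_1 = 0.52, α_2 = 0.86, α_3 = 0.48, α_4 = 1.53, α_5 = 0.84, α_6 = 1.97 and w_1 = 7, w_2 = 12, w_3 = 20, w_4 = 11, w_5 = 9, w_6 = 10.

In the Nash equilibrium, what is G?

∂u_i/∂g_i = α_i − 1, so country i contributes w_i if α_i > 1, else 0.
α_i > 1 for i ∈ {4, 6}; NE contributions (0, 0, 0, 11, 0, 10), G = 21.

21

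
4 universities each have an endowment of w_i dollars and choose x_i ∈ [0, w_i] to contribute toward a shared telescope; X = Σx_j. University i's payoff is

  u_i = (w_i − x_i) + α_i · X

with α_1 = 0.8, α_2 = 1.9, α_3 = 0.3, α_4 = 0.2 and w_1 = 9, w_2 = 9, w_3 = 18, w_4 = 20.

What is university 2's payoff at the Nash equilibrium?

∂u_i/∂x_i = α_i − 1, so university i contributes w_i if α_i > 1, else 0.
α_i > 1 for i ∈ {2}; NE contributions (0, 9, 0, 0), X = 9.
u_2 = (9 − 9) + 1.9·9 = 17.1.

17.1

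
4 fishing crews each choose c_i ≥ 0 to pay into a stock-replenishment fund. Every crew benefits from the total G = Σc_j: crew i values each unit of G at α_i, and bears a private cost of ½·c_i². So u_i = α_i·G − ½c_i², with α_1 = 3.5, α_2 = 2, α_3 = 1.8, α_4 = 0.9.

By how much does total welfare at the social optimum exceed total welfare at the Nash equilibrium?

Crew i's FOC: ∂u_i/∂c_i = α_i − c_i = 0, so c_i* = α_i.
NE contributions = (3.5, 2, 1.8, 0.9); G = 8.2.
W^NE = (Σα)·G − ½Σα_i² = 8.2² − ½·20.3 = 57.09.
Planner sets c_i = Σα_j = 8.2 for every i, so G^SO = 4·8.2 = 32.8.
W^SO = (Σα)·G^SO − ½·4·(Σα)² = (4/2)·8.2² = 134.48.
Deadweight loss = W^SO − W^NE = 77.39.

77.39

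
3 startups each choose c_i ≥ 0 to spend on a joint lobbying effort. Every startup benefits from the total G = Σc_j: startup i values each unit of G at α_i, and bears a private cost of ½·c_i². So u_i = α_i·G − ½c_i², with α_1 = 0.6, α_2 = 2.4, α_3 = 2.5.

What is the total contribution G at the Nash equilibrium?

5.5

Startup i's FOC: ∂u_i/∂c_i = α_i − c_i = 0, so c_i* = α_i.
NE contributions = (0.6, 2.4, 2.5); G = 5.5.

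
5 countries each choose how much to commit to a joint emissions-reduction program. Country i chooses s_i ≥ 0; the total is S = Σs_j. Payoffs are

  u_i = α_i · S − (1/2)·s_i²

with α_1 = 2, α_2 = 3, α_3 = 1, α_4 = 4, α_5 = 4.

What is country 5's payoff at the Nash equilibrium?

Country i's FOC: ∂u_i/∂s_i = α_i − s_i = 0, so s_i* = α_i.
NE contributions = (2, 3, 1, 4, 4); S = 14.
u_5 = α_5·S − ½·(s_5)² = 4·14 − ½·4² = 48.

48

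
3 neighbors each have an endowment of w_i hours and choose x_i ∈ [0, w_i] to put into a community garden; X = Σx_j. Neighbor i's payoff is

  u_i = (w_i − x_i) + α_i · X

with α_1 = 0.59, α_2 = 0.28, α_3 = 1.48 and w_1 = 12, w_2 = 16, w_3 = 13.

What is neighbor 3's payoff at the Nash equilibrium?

∂u_i/∂x_i = α_i − 1, so neighbor i contributes w_i if α_i > 1, else 0.
α_i > 1 for i ∈ {3}; NE contributions (0, 0, 13), X = 13.
u_3 = (13 − 13) + 1.48·13 = 19.24.

19.24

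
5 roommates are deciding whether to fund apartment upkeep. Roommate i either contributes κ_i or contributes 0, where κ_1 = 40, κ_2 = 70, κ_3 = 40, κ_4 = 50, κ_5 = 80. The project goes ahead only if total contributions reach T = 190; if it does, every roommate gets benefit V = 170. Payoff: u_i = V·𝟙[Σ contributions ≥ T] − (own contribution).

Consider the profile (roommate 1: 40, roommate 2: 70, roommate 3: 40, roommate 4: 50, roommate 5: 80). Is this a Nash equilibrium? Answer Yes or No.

No

Total = 280 ≥ 190: provided.
Roommate 1 (pledges 40, payoff 130): dropping to 0 → total 240, payoff 170. Profitable deviation.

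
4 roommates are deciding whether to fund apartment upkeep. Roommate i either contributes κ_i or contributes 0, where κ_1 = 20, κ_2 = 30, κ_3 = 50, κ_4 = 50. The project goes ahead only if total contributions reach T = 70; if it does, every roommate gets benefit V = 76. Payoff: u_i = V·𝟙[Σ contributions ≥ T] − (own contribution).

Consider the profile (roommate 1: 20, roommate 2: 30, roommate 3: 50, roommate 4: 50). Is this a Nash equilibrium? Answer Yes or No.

Total = 150 ≥ 70: provided.
Roommate 1 (pledges 20, payoff 56): dropping to 0 → total 130, payoff 76. Profitable deviation.

No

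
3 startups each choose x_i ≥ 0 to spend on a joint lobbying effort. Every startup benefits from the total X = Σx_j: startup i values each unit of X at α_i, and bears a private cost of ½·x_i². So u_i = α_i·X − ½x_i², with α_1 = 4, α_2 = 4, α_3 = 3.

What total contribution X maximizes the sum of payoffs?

33

Planner FOC: ∂(Σu_j)/∂x_i = (Σα_j) − x_i = 0, so x_i^SO = Σα_j = 11 for every i; X^SO = 33.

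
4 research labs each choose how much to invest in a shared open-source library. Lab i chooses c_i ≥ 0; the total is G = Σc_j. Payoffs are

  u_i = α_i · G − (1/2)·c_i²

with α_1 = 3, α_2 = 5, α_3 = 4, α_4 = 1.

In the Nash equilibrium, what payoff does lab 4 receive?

Lab i's FOC: ∂u_i/∂c_i = α_i − c_i = 0, so c_i* = α_i.
NE contributions = (3, 5, 4, 1); G = 13.
u_4 = α_4·G − ½·(c_4)² = 1·13 − ½·1² = 12.5.

12.5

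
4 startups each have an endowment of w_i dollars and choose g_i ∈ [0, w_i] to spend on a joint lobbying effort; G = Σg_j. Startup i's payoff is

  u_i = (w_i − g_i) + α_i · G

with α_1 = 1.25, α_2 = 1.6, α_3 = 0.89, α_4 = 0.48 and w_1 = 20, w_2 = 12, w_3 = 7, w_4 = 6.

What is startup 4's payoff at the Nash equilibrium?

∂u_i/∂g_i = α_i − 1, so startup i contributes w_i if α_i > 1, else 0.
α_i > 1 for i ∈ {1, 2}; NE contributions (20, 12, 0, 0), G = 32.
u_4 = (6 − 0) + 0.48·32 = 21.36.

21.36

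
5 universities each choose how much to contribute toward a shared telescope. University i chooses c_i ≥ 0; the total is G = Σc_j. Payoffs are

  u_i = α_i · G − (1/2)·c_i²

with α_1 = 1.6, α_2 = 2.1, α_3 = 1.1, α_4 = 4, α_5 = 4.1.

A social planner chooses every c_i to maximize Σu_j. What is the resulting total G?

Planner FOC: ∂(Σu_j)/∂c_i = (Σα_j) − c_i = 0, so c_i^SO = Σα_j = 12.9 for every i; G^SO = 64.5.

64.5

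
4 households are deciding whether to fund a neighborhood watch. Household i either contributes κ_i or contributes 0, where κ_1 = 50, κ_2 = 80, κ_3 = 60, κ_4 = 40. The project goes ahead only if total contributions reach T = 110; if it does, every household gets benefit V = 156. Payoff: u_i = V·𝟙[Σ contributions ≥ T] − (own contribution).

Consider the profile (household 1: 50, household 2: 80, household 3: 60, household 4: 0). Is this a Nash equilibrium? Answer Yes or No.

Total = 190 ≥ 110: provided.
Household 1 (pledges 50, payoff 106): dropping to 0 → total 140, payoff 156. Profitable deviation.

No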